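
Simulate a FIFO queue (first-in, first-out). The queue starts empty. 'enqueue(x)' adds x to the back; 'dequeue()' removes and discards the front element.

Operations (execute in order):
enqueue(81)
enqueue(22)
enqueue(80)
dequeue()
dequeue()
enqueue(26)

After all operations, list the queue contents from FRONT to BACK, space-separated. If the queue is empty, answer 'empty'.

Answer: 80 26

Derivation:
enqueue(81): [81]
enqueue(22): [81, 22]
enqueue(80): [81, 22, 80]
dequeue(): [22, 80]
dequeue(): [80]
enqueue(26): [80, 26]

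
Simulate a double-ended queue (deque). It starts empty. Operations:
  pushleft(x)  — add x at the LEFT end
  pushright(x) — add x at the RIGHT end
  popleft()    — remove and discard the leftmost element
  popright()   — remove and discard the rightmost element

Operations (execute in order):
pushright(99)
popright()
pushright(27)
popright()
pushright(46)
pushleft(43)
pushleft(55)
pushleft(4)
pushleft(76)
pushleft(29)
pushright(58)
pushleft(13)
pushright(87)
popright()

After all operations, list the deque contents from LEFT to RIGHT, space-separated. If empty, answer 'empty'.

Answer: 13 29 76 4 55 43 46 58

Derivation:
pushright(99): [99]
popright(): []
pushright(27): [27]
popright(): []
pushright(46): [46]
pushleft(43): [43, 46]
pushleft(55): [55, 43, 46]
pushleft(4): [4, 55, 43, 46]
pushleft(76): [76, 4, 55, 43, 46]
pushleft(29): [29, 76, 4, 55, 43, 46]
pushright(58): [29, 76, 4, 55, 43, 46, 58]
pushleft(13): [13, 29, 76, 4, 55, 43, 46, 58]
pushright(87): [13, 29, 76, 4, 55, 43, 46, 58, 87]
popright(): [13, 29, 76, 4, 55, 43, 46, 58]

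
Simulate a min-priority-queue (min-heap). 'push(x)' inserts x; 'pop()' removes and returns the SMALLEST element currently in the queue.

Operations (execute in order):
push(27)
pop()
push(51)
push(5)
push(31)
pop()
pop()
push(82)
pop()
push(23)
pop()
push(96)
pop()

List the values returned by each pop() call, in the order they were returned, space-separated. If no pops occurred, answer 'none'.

Answer: 27 5 31 51 23 82

Derivation:
push(27): heap contents = [27]
pop() → 27: heap contents = []
push(51): heap contents = [51]
push(5): heap contents = [5, 51]
push(31): heap contents = [5, 31, 51]
pop() → 5: heap contents = [31, 51]
pop() → 31: heap contents = [51]
push(82): heap contents = [51, 82]
pop() → 51: heap contents = [82]
push(23): heap contents = [23, 82]
pop() → 23: heap contents = [82]
push(96): heap contents = [82, 96]
pop() → 82: heap contents = [96]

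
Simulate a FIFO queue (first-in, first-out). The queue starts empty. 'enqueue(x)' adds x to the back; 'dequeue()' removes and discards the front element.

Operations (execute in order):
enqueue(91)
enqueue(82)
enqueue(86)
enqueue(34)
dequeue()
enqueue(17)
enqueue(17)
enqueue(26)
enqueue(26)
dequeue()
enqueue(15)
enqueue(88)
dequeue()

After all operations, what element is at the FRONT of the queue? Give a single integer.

enqueue(91): queue = [91]
enqueue(82): queue = [91, 82]
enqueue(86): queue = [91, 82, 86]
enqueue(34): queue = [91, 82, 86, 34]
dequeue(): queue = [82, 86, 34]
enqueue(17): queue = [82, 86, 34, 17]
enqueue(17): queue = [82, 86, 34, 17, 17]
enqueue(26): queue = [82, 86, 34, 17, 17, 26]
enqueue(26): queue = [82, 86, 34, 17, 17, 26, 26]
dequeue(): queue = [86, 34, 17, 17, 26, 26]
enqueue(15): queue = [86, 34, 17, 17, 26, 26, 15]
enqueue(88): queue = [86, 34, 17, 17, 26, 26, 15, 88]
dequeue(): queue = [34, 17, 17, 26, 26, 15, 88]

Answer: 34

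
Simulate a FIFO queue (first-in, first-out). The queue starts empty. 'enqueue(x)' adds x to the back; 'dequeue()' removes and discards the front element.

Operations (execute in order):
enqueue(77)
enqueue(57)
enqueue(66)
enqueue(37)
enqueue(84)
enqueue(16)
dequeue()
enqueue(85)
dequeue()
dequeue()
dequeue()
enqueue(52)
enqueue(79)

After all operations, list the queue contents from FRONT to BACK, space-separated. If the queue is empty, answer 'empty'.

enqueue(77): [77]
enqueue(57): [77, 57]
enqueue(66): [77, 57, 66]
enqueue(37): [77, 57, 66, 37]
enqueue(84): [77, 57, 66, 37, 84]
enqueue(16): [77, 57, 66, 37, 84, 16]
dequeue(): [57, 66, 37, 84, 16]
enqueue(85): [57, 66, 37, 84, 16, 85]
dequeue(): [66, 37, 84, 16, 85]
dequeue(): [37, 84, 16, 85]
dequeue(): [84, 16, 85]
enqueue(52): [84, 16, 85, 52]
enqueue(79): [84, 16, 85, 52, 79]

Answer: 84 16 85 52 79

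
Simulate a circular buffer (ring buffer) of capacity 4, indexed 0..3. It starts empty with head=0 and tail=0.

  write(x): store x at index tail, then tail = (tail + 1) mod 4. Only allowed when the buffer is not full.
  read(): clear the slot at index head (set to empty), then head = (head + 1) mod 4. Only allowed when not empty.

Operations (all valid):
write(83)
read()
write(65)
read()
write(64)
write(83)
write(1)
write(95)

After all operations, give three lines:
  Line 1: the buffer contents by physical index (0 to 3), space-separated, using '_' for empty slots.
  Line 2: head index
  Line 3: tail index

write(83): buf=[83 _ _ _], head=0, tail=1, size=1
read(): buf=[_ _ _ _], head=1, tail=1, size=0
write(65): buf=[_ 65 _ _], head=1, tail=2, size=1
read(): buf=[_ _ _ _], head=2, tail=2, size=0
write(64): buf=[_ _ 64 _], head=2, tail=3, size=1
write(83): buf=[_ _ 64 83], head=2, tail=0, size=2
write(1): buf=[1 _ 64 83], head=2, tail=1, size=3
write(95): buf=[1 95 64 83], head=2, tail=2, size=4

Answer: 1 95 64 83
2
2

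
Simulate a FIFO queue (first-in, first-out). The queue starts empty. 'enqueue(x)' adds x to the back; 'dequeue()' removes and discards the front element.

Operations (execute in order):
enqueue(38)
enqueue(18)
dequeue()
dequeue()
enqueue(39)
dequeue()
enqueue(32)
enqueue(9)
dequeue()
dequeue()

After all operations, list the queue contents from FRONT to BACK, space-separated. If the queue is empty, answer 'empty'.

Answer: empty

Derivation:
enqueue(38): [38]
enqueue(18): [38, 18]
dequeue(): [18]
dequeue(): []
enqueue(39): [39]
dequeue(): []
enqueue(32): [32]
enqueue(9): [32, 9]
dequeue(): [9]
dequeue(): []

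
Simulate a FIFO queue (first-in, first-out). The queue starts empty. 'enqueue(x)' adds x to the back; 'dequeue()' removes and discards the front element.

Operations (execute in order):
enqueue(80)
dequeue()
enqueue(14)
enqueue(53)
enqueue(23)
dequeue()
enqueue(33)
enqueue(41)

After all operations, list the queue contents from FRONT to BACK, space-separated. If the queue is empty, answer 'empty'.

enqueue(80): [80]
dequeue(): []
enqueue(14): [14]
enqueue(53): [14, 53]
enqueue(23): [14, 53, 23]
dequeue(): [53, 23]
enqueue(33): [53, 23, 33]
enqueue(41): [53, 23, 33, 41]

Answer: 53 23 33 41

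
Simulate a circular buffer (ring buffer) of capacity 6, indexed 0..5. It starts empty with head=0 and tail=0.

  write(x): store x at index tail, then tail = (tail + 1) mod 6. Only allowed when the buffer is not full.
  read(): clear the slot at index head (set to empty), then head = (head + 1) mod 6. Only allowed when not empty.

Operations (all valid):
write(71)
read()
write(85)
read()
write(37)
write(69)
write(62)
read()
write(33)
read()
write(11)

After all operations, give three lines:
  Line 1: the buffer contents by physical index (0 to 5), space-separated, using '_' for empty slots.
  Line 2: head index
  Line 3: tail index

Answer: 11 _ _ _ 62 33
4
1

Derivation:
write(71): buf=[71 _ _ _ _ _], head=0, tail=1, size=1
read(): buf=[_ _ _ _ _ _], head=1, tail=1, size=0
write(85): buf=[_ 85 _ _ _ _], head=1, tail=2, size=1
read(): buf=[_ _ _ _ _ _], head=2, tail=2, size=0
write(37): buf=[_ _ 37 _ _ _], head=2, tail=3, size=1
write(69): buf=[_ _ 37 69 _ _], head=2, tail=4, size=2
write(62): buf=[_ _ 37 69 62 _], head=2, tail=5, size=3
read(): buf=[_ _ _ 69 62 _], head=3, tail=5, size=2
write(33): buf=[_ _ _ 69 62 33], head=3, tail=0, size=3
read(): buf=[_ _ _ _ 62 33], head=4, tail=0, size=2
write(11): buf=[11 _ _ _ 62 33], head=4, tail=1, size=3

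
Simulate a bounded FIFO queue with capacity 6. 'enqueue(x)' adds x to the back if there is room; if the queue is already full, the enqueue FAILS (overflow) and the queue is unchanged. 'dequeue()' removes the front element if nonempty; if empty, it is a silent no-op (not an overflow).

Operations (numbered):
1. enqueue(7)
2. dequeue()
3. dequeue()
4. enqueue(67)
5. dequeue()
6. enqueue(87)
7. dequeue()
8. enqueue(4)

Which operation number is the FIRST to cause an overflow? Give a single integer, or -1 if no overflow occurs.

1. enqueue(7): size=1
2. dequeue(): size=0
3. dequeue(): empty, no-op, size=0
4. enqueue(67): size=1
5. dequeue(): size=0
6. enqueue(87): size=1
7. dequeue(): size=0
8. enqueue(4): size=1

Answer: -1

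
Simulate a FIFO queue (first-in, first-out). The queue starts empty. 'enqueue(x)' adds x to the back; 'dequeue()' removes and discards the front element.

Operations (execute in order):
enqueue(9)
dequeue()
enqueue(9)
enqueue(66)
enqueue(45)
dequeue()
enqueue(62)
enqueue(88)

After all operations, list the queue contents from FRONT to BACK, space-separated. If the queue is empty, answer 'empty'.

enqueue(9): [9]
dequeue(): []
enqueue(9): [9]
enqueue(66): [9, 66]
enqueue(45): [9, 66, 45]
dequeue(): [66, 45]
enqueue(62): [66, 45, 62]
enqueue(88): [66, 45, 62, 88]

Answer: 66 45 62 88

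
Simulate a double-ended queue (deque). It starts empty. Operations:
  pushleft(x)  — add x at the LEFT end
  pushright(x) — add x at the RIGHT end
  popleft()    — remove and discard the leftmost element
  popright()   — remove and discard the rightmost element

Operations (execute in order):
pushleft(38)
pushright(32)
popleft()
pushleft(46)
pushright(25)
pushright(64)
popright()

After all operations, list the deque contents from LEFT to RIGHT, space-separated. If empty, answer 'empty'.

Answer: 46 32 25

Derivation:
pushleft(38): [38]
pushright(32): [38, 32]
popleft(): [32]
pushleft(46): [46, 32]
pushright(25): [46, 32, 25]
pushright(64): [46, 32, 25, 64]
popright(): [46, 32, 25]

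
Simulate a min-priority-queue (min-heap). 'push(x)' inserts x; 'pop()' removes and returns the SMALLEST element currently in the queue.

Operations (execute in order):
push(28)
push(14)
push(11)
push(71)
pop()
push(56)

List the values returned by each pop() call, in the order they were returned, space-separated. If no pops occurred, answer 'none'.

push(28): heap contents = [28]
push(14): heap contents = [14, 28]
push(11): heap contents = [11, 14, 28]
push(71): heap contents = [11, 14, 28, 71]
pop() → 11: heap contents = [14, 28, 71]
push(56): heap contents = [14, 28, 56, 71]

Answer: 11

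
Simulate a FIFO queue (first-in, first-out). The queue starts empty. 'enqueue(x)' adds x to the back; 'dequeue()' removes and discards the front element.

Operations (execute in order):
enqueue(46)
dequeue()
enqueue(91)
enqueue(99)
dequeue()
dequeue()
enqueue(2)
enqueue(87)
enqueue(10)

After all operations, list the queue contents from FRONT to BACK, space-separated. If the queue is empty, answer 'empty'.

enqueue(46): [46]
dequeue(): []
enqueue(91): [91]
enqueue(99): [91, 99]
dequeue(): [99]
dequeue(): []
enqueue(2): [2]
enqueue(87): [2, 87]
enqueue(10): [2, 87, 10]

Answer: 2 87 10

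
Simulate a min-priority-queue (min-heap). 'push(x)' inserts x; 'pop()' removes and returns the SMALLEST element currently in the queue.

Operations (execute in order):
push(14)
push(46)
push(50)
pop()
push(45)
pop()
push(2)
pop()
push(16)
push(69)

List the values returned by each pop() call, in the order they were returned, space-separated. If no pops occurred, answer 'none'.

push(14): heap contents = [14]
push(46): heap contents = [14, 46]
push(50): heap contents = [14, 46, 50]
pop() → 14: heap contents = [46, 50]
push(45): heap contents = [45, 46, 50]
pop() → 45: heap contents = [46, 50]
push(2): heap contents = [2, 46, 50]
pop() → 2: heap contents = [46, 50]
push(16): heap contents = [16, 46, 50]
push(69): heap contents = [16, 46, 50, 69]

Answer: 14 45 2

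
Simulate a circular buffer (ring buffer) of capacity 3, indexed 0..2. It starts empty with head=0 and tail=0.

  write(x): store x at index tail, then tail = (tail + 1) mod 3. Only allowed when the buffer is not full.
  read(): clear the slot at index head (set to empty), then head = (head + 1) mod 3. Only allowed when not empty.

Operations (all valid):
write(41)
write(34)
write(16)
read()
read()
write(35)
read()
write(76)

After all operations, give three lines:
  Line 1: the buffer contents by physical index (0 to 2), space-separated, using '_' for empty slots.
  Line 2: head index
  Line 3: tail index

write(41): buf=[41 _ _], head=0, tail=1, size=1
write(34): buf=[41 34 _], head=0, tail=2, size=2
write(16): buf=[41 34 16], head=0, tail=0, size=3
read(): buf=[_ 34 16], head=1, tail=0, size=2
read(): buf=[_ _ 16], head=2, tail=0, size=1
write(35): buf=[35 _ 16], head=2, tail=1, size=2
read(): buf=[35 _ _], head=0, tail=1, size=1
write(76): buf=[35 76 _], head=0, tail=2, size=2

Answer: 35 76 _
0
2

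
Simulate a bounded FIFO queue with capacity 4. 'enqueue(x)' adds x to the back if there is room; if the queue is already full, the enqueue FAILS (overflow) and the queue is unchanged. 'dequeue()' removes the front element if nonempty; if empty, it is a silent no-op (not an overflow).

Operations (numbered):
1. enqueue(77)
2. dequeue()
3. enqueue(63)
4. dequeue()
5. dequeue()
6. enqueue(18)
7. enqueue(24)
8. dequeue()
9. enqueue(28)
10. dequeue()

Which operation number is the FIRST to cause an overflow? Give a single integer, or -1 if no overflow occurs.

1. enqueue(77): size=1
2. dequeue(): size=0
3. enqueue(63): size=1
4. dequeue(): size=0
5. dequeue(): empty, no-op, size=0
6. enqueue(18): size=1
7. enqueue(24): size=2
8. dequeue(): size=1
9. enqueue(28): size=2
10. dequeue(): size=1

Answer: -1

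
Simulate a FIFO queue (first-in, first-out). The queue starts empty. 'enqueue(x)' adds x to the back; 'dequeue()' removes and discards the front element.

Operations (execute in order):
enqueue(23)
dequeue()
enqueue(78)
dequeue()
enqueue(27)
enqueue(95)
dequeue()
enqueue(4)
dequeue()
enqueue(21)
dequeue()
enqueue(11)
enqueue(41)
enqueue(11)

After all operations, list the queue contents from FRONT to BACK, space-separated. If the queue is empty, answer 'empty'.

Answer: 21 11 41 11

Derivation:
enqueue(23): [23]
dequeue(): []
enqueue(78): [78]
dequeue(): []
enqueue(27): [27]
enqueue(95): [27, 95]
dequeue(): [95]
enqueue(4): [95, 4]
dequeue(): [4]
enqueue(21): [4, 21]
dequeue(): [21]
enqueue(11): [21, 11]
enqueue(41): [21, 11, 41]
enqueue(11): [21, 11, 41, 11]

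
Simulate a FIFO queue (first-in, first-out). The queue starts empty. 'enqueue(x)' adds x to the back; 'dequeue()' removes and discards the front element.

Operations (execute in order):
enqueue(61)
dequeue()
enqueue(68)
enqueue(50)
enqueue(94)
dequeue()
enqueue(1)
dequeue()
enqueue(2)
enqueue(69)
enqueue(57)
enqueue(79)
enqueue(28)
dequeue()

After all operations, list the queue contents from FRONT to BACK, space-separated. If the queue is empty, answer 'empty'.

Answer: 1 2 69 57 79 28

Derivation:
enqueue(61): [61]
dequeue(): []
enqueue(68): [68]
enqueue(50): [68, 50]
enqueue(94): [68, 50, 94]
dequeue(): [50, 94]
enqueue(1): [50, 94, 1]
dequeue(): [94, 1]
enqueue(2): [94, 1, 2]
enqueue(69): [94, 1, 2, 69]
enqueue(57): [94, 1, 2, 69, 57]
enqueue(79): [94, 1, 2, 69, 57, 79]
enqueue(28): [94, 1, 2, 69, 57, 79, 28]
dequeue(): [1, 2, 69, 57, 79, 28]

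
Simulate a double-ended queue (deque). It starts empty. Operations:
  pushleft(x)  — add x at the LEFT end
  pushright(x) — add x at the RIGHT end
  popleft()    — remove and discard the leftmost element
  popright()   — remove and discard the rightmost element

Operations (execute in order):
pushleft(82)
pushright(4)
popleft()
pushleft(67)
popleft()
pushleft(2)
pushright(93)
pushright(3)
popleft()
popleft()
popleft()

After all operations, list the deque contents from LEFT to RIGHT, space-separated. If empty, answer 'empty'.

Answer: 3

Derivation:
pushleft(82): [82]
pushright(4): [82, 4]
popleft(): [4]
pushleft(67): [67, 4]
popleft(): [4]
pushleft(2): [2, 4]
pushright(93): [2, 4, 93]
pushright(3): [2, 4, 93, 3]
popleft(): [4, 93, 3]
popleft(): [93, 3]
popleft(): [3]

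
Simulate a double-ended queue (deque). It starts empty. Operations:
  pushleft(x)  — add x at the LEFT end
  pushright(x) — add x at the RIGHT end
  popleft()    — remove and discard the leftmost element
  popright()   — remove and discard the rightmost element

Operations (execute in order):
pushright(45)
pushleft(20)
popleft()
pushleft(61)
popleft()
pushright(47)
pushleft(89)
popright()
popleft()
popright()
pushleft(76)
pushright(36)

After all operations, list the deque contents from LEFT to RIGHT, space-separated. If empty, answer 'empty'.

pushright(45): [45]
pushleft(20): [20, 45]
popleft(): [45]
pushleft(61): [61, 45]
popleft(): [45]
pushright(47): [45, 47]
pushleft(89): [89, 45, 47]
popright(): [89, 45]
popleft(): [45]
popright(): []
pushleft(76): [76]
pushright(36): [76, 36]

Answer: 76 36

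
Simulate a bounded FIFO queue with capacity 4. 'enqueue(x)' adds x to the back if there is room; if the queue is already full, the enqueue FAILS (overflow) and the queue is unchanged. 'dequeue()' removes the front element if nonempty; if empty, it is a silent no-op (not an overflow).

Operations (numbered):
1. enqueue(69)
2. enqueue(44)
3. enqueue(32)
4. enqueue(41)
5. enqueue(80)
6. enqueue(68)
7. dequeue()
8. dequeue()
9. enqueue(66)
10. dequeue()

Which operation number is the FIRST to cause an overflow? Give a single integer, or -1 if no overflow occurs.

1. enqueue(69): size=1
2. enqueue(44): size=2
3. enqueue(32): size=3
4. enqueue(41): size=4
5. enqueue(80): size=4=cap → OVERFLOW (fail)
6. enqueue(68): size=4=cap → OVERFLOW (fail)
7. dequeue(): size=3
8. dequeue(): size=2
9. enqueue(66): size=3
10. dequeue(): size=2

Answer: 5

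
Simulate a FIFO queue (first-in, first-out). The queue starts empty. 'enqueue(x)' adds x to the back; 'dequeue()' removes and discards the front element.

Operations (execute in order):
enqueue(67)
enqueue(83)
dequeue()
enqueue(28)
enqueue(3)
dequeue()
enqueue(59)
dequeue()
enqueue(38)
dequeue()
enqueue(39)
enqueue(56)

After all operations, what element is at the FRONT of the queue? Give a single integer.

enqueue(67): queue = [67]
enqueue(83): queue = [67, 83]
dequeue(): queue = [83]
enqueue(28): queue = [83, 28]
enqueue(3): queue = [83, 28, 3]
dequeue(): queue = [28, 3]
enqueue(59): queue = [28, 3, 59]
dequeue(): queue = [3, 59]
enqueue(38): queue = [3, 59, 38]
dequeue(): queue = [59, 38]
enqueue(39): queue = [59, 38, 39]
enqueue(56): queue = [59, 38, 39, 56]

Answer: 59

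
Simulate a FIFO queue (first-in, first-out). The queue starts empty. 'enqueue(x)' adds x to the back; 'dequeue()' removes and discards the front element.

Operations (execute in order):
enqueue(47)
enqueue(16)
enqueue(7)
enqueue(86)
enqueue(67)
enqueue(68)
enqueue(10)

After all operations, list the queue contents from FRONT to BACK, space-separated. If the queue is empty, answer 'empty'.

enqueue(47): [47]
enqueue(16): [47, 16]
enqueue(7): [47, 16, 7]
enqueue(86): [47, 16, 7, 86]
enqueue(67): [47, 16, 7, 86, 67]
enqueue(68): [47, 16, 7, 86, 67, 68]
enqueue(10): [47, 16, 7, 86, 67, 68, 10]

Answer: 47 16 7 86 67 68 10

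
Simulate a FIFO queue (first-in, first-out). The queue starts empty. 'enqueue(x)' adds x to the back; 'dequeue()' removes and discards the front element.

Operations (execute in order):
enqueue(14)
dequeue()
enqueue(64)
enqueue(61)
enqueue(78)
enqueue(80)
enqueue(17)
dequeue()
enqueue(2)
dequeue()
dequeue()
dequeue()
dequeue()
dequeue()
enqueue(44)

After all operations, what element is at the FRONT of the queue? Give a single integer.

Answer: 44

Derivation:
enqueue(14): queue = [14]
dequeue(): queue = []
enqueue(64): queue = [64]
enqueue(61): queue = [64, 61]
enqueue(78): queue = [64, 61, 78]
enqueue(80): queue = [64, 61, 78, 80]
enqueue(17): queue = [64, 61, 78, 80, 17]
dequeue(): queue = [61, 78, 80, 17]
enqueue(2): queue = [61, 78, 80, 17, 2]
dequeue(): queue = [78, 80, 17, 2]
dequeue(): queue = [80, 17, 2]
dequeue(): queue = [17, 2]
dequeue(): queue = [2]
dequeue(): queue = []
enqueue(44): queue = [44]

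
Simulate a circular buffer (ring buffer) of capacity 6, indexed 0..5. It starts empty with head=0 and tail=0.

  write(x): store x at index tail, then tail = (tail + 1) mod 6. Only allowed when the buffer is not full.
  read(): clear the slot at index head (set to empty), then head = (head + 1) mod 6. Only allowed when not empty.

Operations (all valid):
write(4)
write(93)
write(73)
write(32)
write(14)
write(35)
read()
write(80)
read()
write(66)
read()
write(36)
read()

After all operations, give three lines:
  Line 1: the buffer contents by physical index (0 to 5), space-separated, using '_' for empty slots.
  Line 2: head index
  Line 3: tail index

write(4): buf=[4 _ _ _ _ _], head=0, tail=1, size=1
write(93): buf=[4 93 _ _ _ _], head=0, tail=2, size=2
write(73): buf=[4 93 73 _ _ _], head=0, tail=3, size=3
write(32): buf=[4 93 73 32 _ _], head=0, tail=4, size=4
write(14): buf=[4 93 73 32 14 _], head=0, tail=5, size=5
write(35): buf=[4 93 73 32 14 35], head=0, tail=0, size=6
read(): buf=[_ 93 73 32 14 35], head=1, tail=0, size=5
write(80): buf=[80 93 73 32 14 35], head=1, tail=1, size=6
read(): buf=[80 _ 73 32 14 35], head=2, tail=1, size=5
write(66): buf=[80 66 73 32 14 35], head=2, tail=2, size=6
read(): buf=[80 66 _ 32 14 35], head=3, tail=2, size=5
write(36): buf=[80 66 36 32 14 35], head=3, tail=3, size=6
read(): buf=[80 66 36 _ 14 35], head=4, tail=3, size=5

Answer: 80 66 36 _ 14 35
4
3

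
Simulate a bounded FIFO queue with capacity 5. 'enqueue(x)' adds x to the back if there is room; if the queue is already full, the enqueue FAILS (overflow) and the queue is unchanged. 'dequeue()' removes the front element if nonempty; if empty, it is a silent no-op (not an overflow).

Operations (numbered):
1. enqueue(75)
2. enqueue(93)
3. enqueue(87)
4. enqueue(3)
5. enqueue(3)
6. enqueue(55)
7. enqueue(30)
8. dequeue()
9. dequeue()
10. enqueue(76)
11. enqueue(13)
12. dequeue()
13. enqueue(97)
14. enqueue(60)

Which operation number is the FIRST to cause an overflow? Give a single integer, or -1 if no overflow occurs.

1. enqueue(75): size=1
2. enqueue(93): size=2
3. enqueue(87): size=3
4. enqueue(3): size=4
5. enqueue(3): size=5
6. enqueue(55): size=5=cap → OVERFLOW (fail)
7. enqueue(30): size=5=cap → OVERFLOW (fail)
8. dequeue(): size=4
9. dequeue(): size=3
10. enqueue(76): size=4
11. enqueue(13): size=5
12. dequeue(): size=4
13. enqueue(97): size=5
14. enqueue(60): size=5=cap → OVERFLOW (fail)

Answer: 6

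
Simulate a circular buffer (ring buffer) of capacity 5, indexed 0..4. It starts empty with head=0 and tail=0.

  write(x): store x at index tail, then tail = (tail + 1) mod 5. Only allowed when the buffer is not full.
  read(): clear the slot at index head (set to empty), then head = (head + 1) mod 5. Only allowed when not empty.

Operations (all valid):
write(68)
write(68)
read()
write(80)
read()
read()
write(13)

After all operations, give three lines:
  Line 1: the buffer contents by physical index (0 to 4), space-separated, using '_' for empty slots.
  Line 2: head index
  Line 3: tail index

Answer: _ _ _ 13 _
3
4

Derivation:
write(68): buf=[68 _ _ _ _], head=0, tail=1, size=1
write(68): buf=[68 68 _ _ _], head=0, tail=2, size=2
read(): buf=[_ 68 _ _ _], head=1, tail=2, size=1
write(80): buf=[_ 68 80 _ _], head=1, tail=3, size=2
read(): buf=[_ _ 80 _ _], head=2, tail=3, size=1
read(): buf=[_ _ _ _ _], head=3, tail=3, size=0
write(13): buf=[_ _ _ 13 _], head=3, tail=4, size=1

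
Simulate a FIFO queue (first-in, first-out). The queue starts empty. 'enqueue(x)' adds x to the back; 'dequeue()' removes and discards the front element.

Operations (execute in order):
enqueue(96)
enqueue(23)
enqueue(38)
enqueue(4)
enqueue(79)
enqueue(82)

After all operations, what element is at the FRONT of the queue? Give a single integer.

enqueue(96): queue = [96]
enqueue(23): queue = [96, 23]
enqueue(38): queue = [96, 23, 38]
enqueue(4): queue = [96, 23, 38, 4]
enqueue(79): queue = [96, 23, 38, 4, 79]
enqueue(82): queue = [96, 23, 38, 4, 79, 82]

Answer: 96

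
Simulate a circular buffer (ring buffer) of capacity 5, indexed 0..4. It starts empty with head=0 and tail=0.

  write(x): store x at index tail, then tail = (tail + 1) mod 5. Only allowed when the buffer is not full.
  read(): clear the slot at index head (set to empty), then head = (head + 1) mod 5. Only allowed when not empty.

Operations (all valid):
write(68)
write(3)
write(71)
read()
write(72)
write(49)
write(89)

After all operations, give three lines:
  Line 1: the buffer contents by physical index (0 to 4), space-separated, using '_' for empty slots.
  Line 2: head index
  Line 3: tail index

write(68): buf=[68 _ _ _ _], head=0, tail=1, size=1
write(3): buf=[68 3 _ _ _], head=0, tail=2, size=2
write(71): buf=[68 3 71 _ _], head=0, tail=3, size=3
read(): buf=[_ 3 71 _ _], head=1, tail=3, size=2
write(72): buf=[_ 3 71 72 _], head=1, tail=4, size=3
write(49): buf=[_ 3 71 72 49], head=1, tail=0, size=4
write(89): buf=[89 3 71 72 49], head=1, tail=1, size=5

Answer: 89 3 71 72 49
1
1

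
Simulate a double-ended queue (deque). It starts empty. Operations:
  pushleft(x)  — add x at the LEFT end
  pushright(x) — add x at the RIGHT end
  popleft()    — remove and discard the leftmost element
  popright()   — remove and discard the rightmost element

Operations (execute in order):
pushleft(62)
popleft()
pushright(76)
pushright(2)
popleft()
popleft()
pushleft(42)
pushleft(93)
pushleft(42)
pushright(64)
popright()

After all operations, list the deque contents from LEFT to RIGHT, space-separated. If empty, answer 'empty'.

pushleft(62): [62]
popleft(): []
pushright(76): [76]
pushright(2): [76, 2]
popleft(): [2]
popleft(): []
pushleft(42): [42]
pushleft(93): [93, 42]
pushleft(42): [42, 93, 42]
pushright(64): [42, 93, 42, 64]
popright(): [42, 93, 42]

Answer: 42 93 42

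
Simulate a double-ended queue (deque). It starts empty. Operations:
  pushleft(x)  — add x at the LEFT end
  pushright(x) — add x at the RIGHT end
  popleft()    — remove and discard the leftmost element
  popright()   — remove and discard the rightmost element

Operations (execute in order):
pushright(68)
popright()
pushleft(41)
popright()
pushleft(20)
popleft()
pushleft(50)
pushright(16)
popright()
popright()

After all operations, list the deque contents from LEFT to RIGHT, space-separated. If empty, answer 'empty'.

Answer: empty

Derivation:
pushright(68): [68]
popright(): []
pushleft(41): [41]
popright(): []
pushleft(20): [20]
popleft(): []
pushleft(50): [50]
pushright(16): [50, 16]
popright(): [50]
popright(): []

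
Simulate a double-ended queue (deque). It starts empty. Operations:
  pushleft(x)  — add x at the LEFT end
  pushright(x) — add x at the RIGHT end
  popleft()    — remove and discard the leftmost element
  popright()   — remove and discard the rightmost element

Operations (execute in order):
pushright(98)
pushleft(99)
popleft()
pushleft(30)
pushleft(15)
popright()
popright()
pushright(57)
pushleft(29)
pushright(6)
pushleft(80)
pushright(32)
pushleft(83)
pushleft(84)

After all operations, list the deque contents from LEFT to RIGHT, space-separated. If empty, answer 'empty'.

Answer: 84 83 80 29 15 57 6 32

Derivation:
pushright(98): [98]
pushleft(99): [99, 98]
popleft(): [98]
pushleft(30): [30, 98]
pushleft(15): [15, 30, 98]
popright(): [15, 30]
popright(): [15]
pushright(57): [15, 57]
pushleft(29): [29, 15, 57]
pushright(6): [29, 15, 57, 6]
pushleft(80): [80, 29, 15, 57, 6]
pushright(32): [80, 29, 15, 57, 6, 32]
pushleft(83): [83, 80, 29, 15, 57, 6, 32]
pushleft(84): [84, 83, 80, 29, 15, 57, 6, 32]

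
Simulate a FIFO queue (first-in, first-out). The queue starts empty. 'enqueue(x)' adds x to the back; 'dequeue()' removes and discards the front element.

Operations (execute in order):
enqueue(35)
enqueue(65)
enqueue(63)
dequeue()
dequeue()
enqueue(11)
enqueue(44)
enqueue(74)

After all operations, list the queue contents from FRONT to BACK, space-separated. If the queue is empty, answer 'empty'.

Answer: 63 11 44 74

Derivation:
enqueue(35): [35]
enqueue(65): [35, 65]
enqueue(63): [35, 65, 63]
dequeue(): [65, 63]
dequeue(): [63]
enqueue(11): [63, 11]
enqueue(44): [63, 11, 44]
enqueue(74): [63, 11, 44, 74]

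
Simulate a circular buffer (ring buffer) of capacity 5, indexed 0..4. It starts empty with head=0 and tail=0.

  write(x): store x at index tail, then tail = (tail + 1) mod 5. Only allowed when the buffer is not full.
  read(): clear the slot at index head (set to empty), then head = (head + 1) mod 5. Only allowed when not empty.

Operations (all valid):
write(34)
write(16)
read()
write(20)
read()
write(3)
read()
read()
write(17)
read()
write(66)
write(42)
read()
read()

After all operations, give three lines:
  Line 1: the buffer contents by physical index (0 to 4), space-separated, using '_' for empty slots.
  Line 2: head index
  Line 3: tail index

Answer: _ _ _ _ _
2
2

Derivation:
write(34): buf=[34 _ _ _ _], head=0, tail=1, size=1
write(16): buf=[34 16 _ _ _], head=0, tail=2, size=2
read(): buf=[_ 16 _ _ _], head=1, tail=2, size=1
write(20): buf=[_ 16 20 _ _], head=1, tail=3, size=2
read(): buf=[_ _ 20 _ _], head=2, tail=3, size=1
write(3): buf=[_ _ 20 3 _], head=2, tail=4, size=2
read(): buf=[_ _ _ 3 _], head=3, tail=4, size=1
read(): buf=[_ _ _ _ _], head=4, tail=4, size=0
write(17): buf=[_ _ _ _ 17], head=4, tail=0, size=1
read(): buf=[_ _ _ _ _], head=0, tail=0, size=0
write(66): buf=[66 _ _ _ _], head=0, tail=1, size=1
write(42): buf=[66 42 _ _ _], head=0, tail=2, size=2
read(): buf=[_ 42 _ _ _], head=1, tail=2, size=1
read(): buf=[_ _ _ _ _], head=2, tail=2, size=0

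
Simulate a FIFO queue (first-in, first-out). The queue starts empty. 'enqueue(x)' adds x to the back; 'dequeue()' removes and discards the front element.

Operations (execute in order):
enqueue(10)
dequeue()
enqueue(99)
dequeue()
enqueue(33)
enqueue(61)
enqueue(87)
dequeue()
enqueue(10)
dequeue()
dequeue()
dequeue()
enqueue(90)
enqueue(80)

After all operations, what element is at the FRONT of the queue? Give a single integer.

Answer: 90

Derivation:
enqueue(10): queue = [10]
dequeue(): queue = []
enqueue(99): queue = [99]
dequeue(): queue = []
enqueue(33): queue = [33]
enqueue(61): queue = [33, 61]
enqueue(87): queue = [33, 61, 87]
dequeue(): queue = [61, 87]
enqueue(10): queue = [61, 87, 10]
dequeue(): queue = [87, 10]
dequeue(): queue = [10]
dequeue(): queue = []
enqueue(90): queue = [90]
enqueue(80): queue = [90, 80]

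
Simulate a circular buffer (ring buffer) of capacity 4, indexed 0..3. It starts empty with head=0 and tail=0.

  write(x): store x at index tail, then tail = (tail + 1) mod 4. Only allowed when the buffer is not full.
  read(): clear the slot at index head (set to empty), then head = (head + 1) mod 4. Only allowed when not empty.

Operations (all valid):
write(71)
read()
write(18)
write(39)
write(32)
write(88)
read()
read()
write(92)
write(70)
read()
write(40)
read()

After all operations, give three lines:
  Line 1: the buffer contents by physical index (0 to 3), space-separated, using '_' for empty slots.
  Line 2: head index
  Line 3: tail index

Answer: _ 92 70 40
1
0

Derivation:
write(71): buf=[71 _ _ _], head=0, tail=1, size=1
read(): buf=[_ _ _ _], head=1, tail=1, size=0
write(18): buf=[_ 18 _ _], head=1, tail=2, size=1
write(39): buf=[_ 18 39 _], head=1, tail=3, size=2
write(32): buf=[_ 18 39 32], head=1, tail=0, size=3
write(88): buf=[88 18 39 32], head=1, tail=1, size=4
read(): buf=[88 _ 39 32], head=2, tail=1, size=3
read(): buf=[88 _ _ 32], head=3, tail=1, size=2
write(92): buf=[88 92 _ 32], head=3, tail=2, size=3
write(70): buf=[88 92 70 32], head=3, tail=3, size=4
read(): buf=[88 92 70 _], head=0, tail=3, size=3
write(40): buf=[88 92 70 40], head=0, tail=0, size=4
read(): buf=[_ 92 70 40], head=1, tail=0, size=3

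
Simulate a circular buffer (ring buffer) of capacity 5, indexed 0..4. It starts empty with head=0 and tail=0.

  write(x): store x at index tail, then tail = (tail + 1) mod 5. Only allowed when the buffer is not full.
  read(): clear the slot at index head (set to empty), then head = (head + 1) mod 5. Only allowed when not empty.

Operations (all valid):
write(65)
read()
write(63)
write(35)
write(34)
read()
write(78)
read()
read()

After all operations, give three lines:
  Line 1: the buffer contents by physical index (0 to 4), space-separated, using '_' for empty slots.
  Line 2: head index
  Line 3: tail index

write(65): buf=[65 _ _ _ _], head=0, tail=1, size=1
read(): buf=[_ _ _ _ _], head=1, tail=1, size=0
write(63): buf=[_ 63 _ _ _], head=1, tail=2, size=1
write(35): buf=[_ 63 35 _ _], head=1, tail=3, size=2
write(34): buf=[_ 63 35 34 _], head=1, tail=4, size=3
read(): buf=[_ _ 35 34 _], head=2, tail=4, size=2
write(78): buf=[_ _ 35 34 78], head=2, tail=0, size=3
read(): buf=[_ _ _ 34 78], head=3, tail=0, size=2
read(): buf=[_ _ _ _ 78], head=4, tail=0, size=1

Answer: _ _ _ _ 78
4
0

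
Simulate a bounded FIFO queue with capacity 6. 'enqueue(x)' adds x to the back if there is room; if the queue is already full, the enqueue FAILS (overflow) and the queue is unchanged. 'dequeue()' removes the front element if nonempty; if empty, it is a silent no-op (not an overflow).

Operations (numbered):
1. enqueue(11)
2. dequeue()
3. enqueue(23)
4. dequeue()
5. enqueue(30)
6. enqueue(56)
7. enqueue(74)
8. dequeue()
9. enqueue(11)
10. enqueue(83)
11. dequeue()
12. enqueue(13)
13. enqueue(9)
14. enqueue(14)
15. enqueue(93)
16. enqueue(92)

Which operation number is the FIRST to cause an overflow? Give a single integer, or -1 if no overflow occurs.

1. enqueue(11): size=1
2. dequeue(): size=0
3. enqueue(23): size=1
4. dequeue(): size=0
5. enqueue(30): size=1
6. enqueue(56): size=2
7. enqueue(74): size=3
8. dequeue(): size=2
9. enqueue(11): size=3
10. enqueue(83): size=4
11. dequeue(): size=3
12. enqueue(13): size=4
13. enqueue(9): size=5
14. enqueue(14): size=6
15. enqueue(93): size=6=cap → OVERFLOW (fail)
16. enqueue(92): size=6=cap → OVERFLOW (fail)

Answer: 15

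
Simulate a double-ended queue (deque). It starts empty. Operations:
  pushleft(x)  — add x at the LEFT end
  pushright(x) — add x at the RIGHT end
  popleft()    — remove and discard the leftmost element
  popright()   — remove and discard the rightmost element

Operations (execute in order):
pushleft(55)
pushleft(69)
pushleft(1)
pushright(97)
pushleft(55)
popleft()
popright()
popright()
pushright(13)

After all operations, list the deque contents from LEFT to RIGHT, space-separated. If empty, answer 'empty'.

Answer: 1 69 13

Derivation:
pushleft(55): [55]
pushleft(69): [69, 55]
pushleft(1): [1, 69, 55]
pushright(97): [1, 69, 55, 97]
pushleft(55): [55, 1, 69, 55, 97]
popleft(): [1, 69, 55, 97]
popright(): [1, 69, 55]
popright(): [1, 69]
pushright(13): [1, 69, 13]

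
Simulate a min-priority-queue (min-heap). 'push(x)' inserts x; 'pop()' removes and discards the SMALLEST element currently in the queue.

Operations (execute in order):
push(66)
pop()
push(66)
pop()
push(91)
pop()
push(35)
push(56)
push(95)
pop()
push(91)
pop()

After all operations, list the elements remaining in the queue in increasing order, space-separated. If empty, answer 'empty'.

push(66): heap contents = [66]
pop() → 66: heap contents = []
push(66): heap contents = [66]
pop() → 66: heap contents = []
push(91): heap contents = [91]
pop() → 91: heap contents = []
push(35): heap contents = [35]
push(56): heap contents = [35, 56]
push(95): heap contents = [35, 56, 95]
pop() → 35: heap contents = [56, 95]
push(91): heap contents = [56, 91, 95]
pop() → 56: heap contents = [91, 95]

Answer: 91 95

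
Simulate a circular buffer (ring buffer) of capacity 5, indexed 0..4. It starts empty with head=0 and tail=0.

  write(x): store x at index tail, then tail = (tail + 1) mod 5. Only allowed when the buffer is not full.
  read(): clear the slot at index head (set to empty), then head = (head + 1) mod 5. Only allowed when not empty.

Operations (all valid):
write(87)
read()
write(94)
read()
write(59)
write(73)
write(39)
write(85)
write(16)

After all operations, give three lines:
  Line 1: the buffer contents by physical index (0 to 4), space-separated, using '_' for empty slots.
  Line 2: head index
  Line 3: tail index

write(87): buf=[87 _ _ _ _], head=0, tail=1, size=1
read(): buf=[_ _ _ _ _], head=1, tail=1, size=0
write(94): buf=[_ 94 _ _ _], head=1, tail=2, size=1
read(): buf=[_ _ _ _ _], head=2, tail=2, size=0
write(59): buf=[_ _ 59 _ _], head=2, tail=3, size=1
write(73): buf=[_ _ 59 73 _], head=2, tail=4, size=2
write(39): buf=[_ _ 59 73 39], head=2, tail=0, size=3
write(85): buf=[85 _ 59 73 39], head=2, tail=1, size=4
write(16): buf=[85 16 59 73 39], head=2, tail=2, size=5

Answer: 85 16 59 73 39
2
2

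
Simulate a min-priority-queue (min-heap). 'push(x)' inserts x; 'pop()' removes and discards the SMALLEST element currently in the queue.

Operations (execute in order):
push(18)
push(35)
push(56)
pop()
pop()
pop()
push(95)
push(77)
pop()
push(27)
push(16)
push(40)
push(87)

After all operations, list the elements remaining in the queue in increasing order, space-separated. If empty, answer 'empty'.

push(18): heap contents = [18]
push(35): heap contents = [18, 35]
push(56): heap contents = [18, 35, 56]
pop() → 18: heap contents = [35, 56]
pop() → 35: heap contents = [56]
pop() → 56: heap contents = []
push(95): heap contents = [95]
push(77): heap contents = [77, 95]
pop() → 77: heap contents = [95]
push(27): heap contents = [27, 95]
push(16): heap contents = [16, 27, 95]
push(40): heap contents = [16, 27, 40, 95]
push(87): heap contents = [16, 27, 40, 87, 95]

Answer: 16 27 40 87 95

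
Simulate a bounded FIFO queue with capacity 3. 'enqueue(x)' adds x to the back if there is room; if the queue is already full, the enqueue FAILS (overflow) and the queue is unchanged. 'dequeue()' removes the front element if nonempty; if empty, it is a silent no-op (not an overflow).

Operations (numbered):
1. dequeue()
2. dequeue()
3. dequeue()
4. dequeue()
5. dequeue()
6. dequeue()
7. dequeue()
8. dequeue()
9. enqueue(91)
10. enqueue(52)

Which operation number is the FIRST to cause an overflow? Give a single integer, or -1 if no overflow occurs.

1. dequeue(): empty, no-op, size=0
2. dequeue(): empty, no-op, size=0
3. dequeue(): empty, no-op, size=0
4. dequeue(): empty, no-op, size=0
5. dequeue(): empty, no-op, size=0
6. dequeue(): empty, no-op, size=0
7. dequeue(): empty, no-op, size=0
8. dequeue(): empty, no-op, size=0
9. enqueue(91): size=1
10. enqueue(52): size=2

Answer: -1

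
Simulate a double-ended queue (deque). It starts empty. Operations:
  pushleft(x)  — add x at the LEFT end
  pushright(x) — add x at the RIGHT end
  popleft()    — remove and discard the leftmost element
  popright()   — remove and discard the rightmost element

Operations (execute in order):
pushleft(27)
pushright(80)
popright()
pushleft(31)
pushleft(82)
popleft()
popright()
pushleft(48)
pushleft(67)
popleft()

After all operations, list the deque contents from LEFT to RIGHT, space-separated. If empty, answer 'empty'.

pushleft(27): [27]
pushright(80): [27, 80]
popright(): [27]
pushleft(31): [31, 27]
pushleft(82): [82, 31, 27]
popleft(): [31, 27]
popright(): [31]
pushleft(48): [48, 31]
pushleft(67): [67, 48, 31]
popleft(): [48, 31]

Answer: 48 31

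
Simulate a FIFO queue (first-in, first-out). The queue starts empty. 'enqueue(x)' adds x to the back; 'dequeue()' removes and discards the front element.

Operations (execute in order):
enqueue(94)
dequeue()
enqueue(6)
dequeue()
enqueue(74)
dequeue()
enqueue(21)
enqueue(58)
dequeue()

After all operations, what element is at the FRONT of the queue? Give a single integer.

Answer: 58

Derivation:
enqueue(94): queue = [94]
dequeue(): queue = []
enqueue(6): queue = [6]
dequeue(): queue = []
enqueue(74): queue = [74]
dequeue(): queue = []
enqueue(21): queue = [21]
enqueue(58): queue = [21, 58]
dequeue(): queue = [58]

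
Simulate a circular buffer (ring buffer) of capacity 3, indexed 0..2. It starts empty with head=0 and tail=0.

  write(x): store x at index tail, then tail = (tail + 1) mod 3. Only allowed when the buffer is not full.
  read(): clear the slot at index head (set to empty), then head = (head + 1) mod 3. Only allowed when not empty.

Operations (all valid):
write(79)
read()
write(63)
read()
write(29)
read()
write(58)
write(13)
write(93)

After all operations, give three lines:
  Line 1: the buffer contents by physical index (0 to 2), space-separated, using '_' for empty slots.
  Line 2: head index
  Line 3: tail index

write(79): buf=[79 _ _], head=0, tail=1, size=1
read(): buf=[_ _ _], head=1, tail=1, size=0
write(63): buf=[_ 63 _], head=1, tail=2, size=1
read(): buf=[_ _ _], head=2, tail=2, size=0
write(29): buf=[_ _ 29], head=2, tail=0, size=1
read(): buf=[_ _ _], head=0, tail=0, size=0
write(58): buf=[58 _ _], head=0, tail=1, size=1
write(13): buf=[58 13 _], head=0, tail=2, size=2
write(93): buf=[58 13 93], head=0, tail=0, size=3

Answer: 58 13 93
0
0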